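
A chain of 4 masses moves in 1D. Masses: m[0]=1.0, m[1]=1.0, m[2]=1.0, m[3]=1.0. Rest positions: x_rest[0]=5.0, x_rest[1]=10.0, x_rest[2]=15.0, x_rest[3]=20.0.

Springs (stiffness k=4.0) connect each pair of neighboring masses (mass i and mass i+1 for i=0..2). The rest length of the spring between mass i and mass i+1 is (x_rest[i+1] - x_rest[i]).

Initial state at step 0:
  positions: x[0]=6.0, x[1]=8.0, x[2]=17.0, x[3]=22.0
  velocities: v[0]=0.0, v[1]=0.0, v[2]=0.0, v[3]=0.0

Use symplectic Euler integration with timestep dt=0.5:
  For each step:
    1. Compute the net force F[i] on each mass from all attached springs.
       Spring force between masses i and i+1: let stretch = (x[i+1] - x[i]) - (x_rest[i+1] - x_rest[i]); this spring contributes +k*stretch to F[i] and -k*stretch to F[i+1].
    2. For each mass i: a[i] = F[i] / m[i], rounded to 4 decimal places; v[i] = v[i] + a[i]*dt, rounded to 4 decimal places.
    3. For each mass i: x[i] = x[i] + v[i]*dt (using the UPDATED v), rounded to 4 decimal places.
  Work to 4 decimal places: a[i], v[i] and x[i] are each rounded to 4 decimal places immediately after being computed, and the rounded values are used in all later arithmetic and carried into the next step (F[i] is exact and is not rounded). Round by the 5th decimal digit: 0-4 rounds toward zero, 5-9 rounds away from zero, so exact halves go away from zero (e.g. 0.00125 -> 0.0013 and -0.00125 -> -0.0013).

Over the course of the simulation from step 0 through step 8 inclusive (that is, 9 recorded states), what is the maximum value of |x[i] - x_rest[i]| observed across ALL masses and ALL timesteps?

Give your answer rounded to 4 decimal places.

Step 0: x=[6.0000 8.0000 17.0000 22.0000] v=[0.0000 0.0000 0.0000 0.0000]
Step 1: x=[3.0000 15.0000 13.0000 22.0000] v=[-6.0000 14.0000 -8.0000 0.0000]
Step 2: x=[7.0000 8.0000 20.0000 18.0000] v=[8.0000 -14.0000 14.0000 -8.0000]
Step 3: x=[7.0000 12.0000 13.0000 21.0000] v=[0.0000 8.0000 -14.0000 6.0000]
Step 4: x=[7.0000 12.0000 13.0000 21.0000] v=[0.0000 0.0000 0.0000 0.0000]
Step 5: x=[7.0000 8.0000 20.0000 18.0000] v=[0.0000 -8.0000 14.0000 -6.0000]
Step 6: x=[3.0000 15.0000 13.0000 22.0000] v=[-8.0000 14.0000 -14.0000 8.0000]
Step 7: x=[6.0000 8.0000 17.0000 22.0000] v=[6.0000 -14.0000 8.0000 0.0000]
Step 8: x=[6.0000 8.0000 17.0000 22.0000] v=[0.0000 0.0000 0.0000 0.0000]
Max displacement = 5.0000

Answer: 5.0000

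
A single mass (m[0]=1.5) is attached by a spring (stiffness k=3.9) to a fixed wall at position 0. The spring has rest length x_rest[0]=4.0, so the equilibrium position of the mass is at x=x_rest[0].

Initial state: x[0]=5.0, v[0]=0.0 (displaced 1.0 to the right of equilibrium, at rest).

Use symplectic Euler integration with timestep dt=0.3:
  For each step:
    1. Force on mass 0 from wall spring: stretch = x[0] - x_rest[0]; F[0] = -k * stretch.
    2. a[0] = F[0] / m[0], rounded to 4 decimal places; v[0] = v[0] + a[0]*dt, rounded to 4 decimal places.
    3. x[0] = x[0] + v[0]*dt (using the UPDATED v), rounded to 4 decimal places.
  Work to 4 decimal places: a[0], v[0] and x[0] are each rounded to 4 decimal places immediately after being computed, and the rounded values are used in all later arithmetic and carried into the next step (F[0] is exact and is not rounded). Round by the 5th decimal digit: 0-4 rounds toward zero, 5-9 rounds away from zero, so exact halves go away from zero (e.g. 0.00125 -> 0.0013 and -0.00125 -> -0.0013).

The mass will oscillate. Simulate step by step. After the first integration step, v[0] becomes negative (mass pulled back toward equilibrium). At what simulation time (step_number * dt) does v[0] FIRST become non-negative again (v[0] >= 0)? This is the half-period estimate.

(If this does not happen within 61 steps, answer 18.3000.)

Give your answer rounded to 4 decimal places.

Step 0: x=[5.0000] v=[0.0000]
Step 1: x=[4.7660] v=[-0.7800]
Step 2: x=[4.3528] v=[-1.3775]
Step 3: x=[3.8570] v=[-1.6527]
Step 4: x=[3.3946] v=[-1.5412]
Step 5: x=[3.0739] v=[-1.0690]
Step 6: x=[2.9699] v=[-0.3466]
Step 7: x=[3.1070] v=[0.4569]
First v>=0 after going negative at step 7, time=2.1000

Answer: 2.1000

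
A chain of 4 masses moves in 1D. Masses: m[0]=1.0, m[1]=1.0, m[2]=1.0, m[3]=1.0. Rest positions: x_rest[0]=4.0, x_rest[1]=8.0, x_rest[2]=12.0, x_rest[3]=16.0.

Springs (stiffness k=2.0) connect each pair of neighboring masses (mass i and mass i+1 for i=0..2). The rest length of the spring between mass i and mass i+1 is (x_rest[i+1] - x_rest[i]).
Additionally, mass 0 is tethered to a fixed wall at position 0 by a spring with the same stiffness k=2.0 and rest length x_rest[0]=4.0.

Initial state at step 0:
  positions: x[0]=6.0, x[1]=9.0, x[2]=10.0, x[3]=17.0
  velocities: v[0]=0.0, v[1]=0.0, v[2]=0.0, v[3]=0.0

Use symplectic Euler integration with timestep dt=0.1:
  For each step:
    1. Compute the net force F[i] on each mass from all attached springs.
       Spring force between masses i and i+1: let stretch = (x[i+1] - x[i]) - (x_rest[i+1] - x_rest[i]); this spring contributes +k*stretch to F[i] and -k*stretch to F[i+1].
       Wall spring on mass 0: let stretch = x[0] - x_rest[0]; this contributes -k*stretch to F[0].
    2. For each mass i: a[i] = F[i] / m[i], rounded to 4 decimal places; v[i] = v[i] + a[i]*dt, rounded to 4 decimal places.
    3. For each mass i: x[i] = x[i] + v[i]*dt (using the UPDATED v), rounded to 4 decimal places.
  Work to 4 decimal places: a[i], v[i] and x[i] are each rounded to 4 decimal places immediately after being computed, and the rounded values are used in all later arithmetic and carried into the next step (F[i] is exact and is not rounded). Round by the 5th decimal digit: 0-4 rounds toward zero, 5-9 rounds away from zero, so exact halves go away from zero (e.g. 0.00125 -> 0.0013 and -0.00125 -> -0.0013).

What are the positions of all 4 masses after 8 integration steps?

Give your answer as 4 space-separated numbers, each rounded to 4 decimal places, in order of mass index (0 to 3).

Step 0: x=[6.0000 9.0000 10.0000 17.0000] v=[0.0000 0.0000 0.0000 0.0000]
Step 1: x=[5.9400 8.9600 10.1200 16.9400] v=[-0.6000 -0.4000 1.2000 -0.6000]
Step 2: x=[5.8216 8.8828 10.3532 16.8236] v=[-1.1840 -0.7720 2.3320 -1.1640]
Step 3: x=[5.6480 8.7738 10.6864 16.6578] v=[-1.7361 -1.0902 3.3320 -1.6581]
Step 4: x=[5.4240 8.6405 11.1008 16.4526] v=[-2.2405 -1.3328 4.1438 -2.0524]
Step 5: x=[5.1558 8.4921 11.5730 16.2203] v=[-2.6820 -1.4840 4.7221 -2.3228]
Step 6: x=[4.8512 8.3386 12.0765 15.9751] v=[-3.0459 -1.5351 5.0354 -2.4523]
Step 7: x=[4.5193 8.1901 12.5833 15.7319] v=[-3.3187 -1.4850 5.0675 -2.4320]
Step 8: x=[4.1705 8.0561 13.0652 15.5057] v=[-3.4884 -1.3405 4.8186 -2.2617]

Answer: 4.1705 8.0561 13.0652 15.5057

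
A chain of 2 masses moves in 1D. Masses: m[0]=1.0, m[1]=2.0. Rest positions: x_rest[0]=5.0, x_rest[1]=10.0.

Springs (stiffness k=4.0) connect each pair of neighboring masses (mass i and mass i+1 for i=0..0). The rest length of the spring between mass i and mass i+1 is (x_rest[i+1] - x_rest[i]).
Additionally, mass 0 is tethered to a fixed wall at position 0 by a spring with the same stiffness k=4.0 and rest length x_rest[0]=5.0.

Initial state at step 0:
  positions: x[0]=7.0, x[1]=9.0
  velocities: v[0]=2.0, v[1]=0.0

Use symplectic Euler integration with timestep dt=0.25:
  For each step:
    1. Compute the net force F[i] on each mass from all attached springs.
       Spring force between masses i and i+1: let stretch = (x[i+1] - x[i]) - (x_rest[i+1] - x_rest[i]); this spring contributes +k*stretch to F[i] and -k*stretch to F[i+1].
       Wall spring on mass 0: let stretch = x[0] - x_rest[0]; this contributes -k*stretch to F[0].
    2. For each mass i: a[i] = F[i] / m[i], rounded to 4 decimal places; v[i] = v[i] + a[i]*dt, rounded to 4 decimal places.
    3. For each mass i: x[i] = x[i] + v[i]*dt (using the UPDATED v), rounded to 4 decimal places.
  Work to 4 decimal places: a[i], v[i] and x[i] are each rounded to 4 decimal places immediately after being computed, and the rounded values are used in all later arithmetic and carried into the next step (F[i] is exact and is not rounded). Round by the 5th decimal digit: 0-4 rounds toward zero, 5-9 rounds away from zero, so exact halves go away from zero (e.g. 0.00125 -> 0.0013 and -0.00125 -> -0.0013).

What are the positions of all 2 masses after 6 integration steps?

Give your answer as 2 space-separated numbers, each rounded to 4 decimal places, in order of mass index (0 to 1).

Step 0: x=[7.0000 9.0000] v=[2.0000 0.0000]
Step 1: x=[6.2500 9.3750] v=[-3.0000 1.5000]
Step 2: x=[4.7188 9.9844] v=[-6.1250 2.4375]
Step 3: x=[3.3243 10.5606] v=[-5.5782 2.3047]
Step 4: x=[2.9078 10.8573] v=[-1.6662 1.1866]
Step 5: x=[3.7517 10.7853] v=[3.3755 -0.2882]
Step 6: x=[5.4161 10.4591] v=[6.6574 -1.3050]

Answer: 5.4161 10.4591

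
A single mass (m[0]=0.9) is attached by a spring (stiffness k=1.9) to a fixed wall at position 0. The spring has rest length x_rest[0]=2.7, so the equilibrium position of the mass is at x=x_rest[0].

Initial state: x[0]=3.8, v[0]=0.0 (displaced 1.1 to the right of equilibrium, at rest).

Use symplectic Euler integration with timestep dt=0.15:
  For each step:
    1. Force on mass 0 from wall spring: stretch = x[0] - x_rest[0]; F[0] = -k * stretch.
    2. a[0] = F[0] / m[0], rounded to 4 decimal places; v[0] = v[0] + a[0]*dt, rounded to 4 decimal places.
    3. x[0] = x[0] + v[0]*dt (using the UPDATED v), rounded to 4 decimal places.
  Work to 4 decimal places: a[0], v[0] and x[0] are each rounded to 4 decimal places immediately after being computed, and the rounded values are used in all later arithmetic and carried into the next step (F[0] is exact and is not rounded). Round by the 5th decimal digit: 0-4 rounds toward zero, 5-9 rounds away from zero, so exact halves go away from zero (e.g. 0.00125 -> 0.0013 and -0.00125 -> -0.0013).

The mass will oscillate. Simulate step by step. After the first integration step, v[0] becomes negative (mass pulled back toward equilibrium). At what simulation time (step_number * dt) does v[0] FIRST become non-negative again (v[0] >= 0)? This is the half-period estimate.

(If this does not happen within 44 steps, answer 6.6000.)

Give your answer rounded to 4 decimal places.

Step 0: x=[3.8000] v=[0.0000]
Step 1: x=[3.7478] v=[-0.3483]
Step 2: x=[3.6458] v=[-0.6801]
Step 3: x=[3.4989] v=[-0.9796]
Step 4: x=[3.3140] v=[-1.2326]
Step 5: x=[3.1000] v=[-1.4270]
Step 6: x=[2.8669] v=[-1.5537]
Step 7: x=[2.6259] v=[-1.6065]
Step 8: x=[2.3885] v=[-1.5830]
Step 9: x=[2.1658] v=[-1.4844]
Step 10: x=[1.9685] v=[-1.3152]
Step 11: x=[1.8060] v=[-1.0836]
Step 12: x=[1.6859] v=[-0.8005]
Step 13: x=[1.6140] v=[-0.4794]
Step 14: x=[1.5937] v=[-0.1355]
Step 15: x=[1.6259] v=[0.2148]
First v>=0 after going negative at step 15, time=2.2500

Answer: 2.2500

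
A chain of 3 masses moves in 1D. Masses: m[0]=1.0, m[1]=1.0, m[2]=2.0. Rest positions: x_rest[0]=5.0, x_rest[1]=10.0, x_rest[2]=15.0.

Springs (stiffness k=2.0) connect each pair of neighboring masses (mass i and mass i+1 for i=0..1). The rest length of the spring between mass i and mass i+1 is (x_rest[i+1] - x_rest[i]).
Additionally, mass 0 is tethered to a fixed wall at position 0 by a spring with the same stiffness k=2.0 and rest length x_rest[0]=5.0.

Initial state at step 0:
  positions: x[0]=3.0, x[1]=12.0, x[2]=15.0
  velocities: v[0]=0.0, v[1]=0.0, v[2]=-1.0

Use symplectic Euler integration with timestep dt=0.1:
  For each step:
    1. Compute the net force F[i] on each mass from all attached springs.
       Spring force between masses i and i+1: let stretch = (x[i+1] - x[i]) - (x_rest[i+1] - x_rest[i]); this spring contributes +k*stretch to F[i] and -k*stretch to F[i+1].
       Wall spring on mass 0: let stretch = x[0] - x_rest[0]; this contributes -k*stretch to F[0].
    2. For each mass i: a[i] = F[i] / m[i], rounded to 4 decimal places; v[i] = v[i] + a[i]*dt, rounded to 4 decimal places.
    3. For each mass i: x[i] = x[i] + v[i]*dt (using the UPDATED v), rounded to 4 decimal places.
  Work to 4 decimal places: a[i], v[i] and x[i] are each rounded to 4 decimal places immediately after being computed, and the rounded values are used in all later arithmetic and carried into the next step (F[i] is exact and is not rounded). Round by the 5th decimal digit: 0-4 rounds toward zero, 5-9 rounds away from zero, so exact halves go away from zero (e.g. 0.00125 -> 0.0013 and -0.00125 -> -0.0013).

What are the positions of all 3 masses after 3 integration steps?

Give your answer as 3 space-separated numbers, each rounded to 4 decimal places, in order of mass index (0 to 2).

Answer: 3.6844 11.3096 14.8171

Derivation:
Step 0: x=[3.0000 12.0000 15.0000] v=[0.0000 0.0000 -1.0000]
Step 1: x=[3.1200 11.8800 14.9200] v=[1.2000 -1.2000 -0.8000]
Step 2: x=[3.3528 11.6456 14.8596] v=[2.3280 -2.3440 -0.6040]
Step 3: x=[3.6844 11.3096 14.8171] v=[3.3160 -3.3598 -0.4254]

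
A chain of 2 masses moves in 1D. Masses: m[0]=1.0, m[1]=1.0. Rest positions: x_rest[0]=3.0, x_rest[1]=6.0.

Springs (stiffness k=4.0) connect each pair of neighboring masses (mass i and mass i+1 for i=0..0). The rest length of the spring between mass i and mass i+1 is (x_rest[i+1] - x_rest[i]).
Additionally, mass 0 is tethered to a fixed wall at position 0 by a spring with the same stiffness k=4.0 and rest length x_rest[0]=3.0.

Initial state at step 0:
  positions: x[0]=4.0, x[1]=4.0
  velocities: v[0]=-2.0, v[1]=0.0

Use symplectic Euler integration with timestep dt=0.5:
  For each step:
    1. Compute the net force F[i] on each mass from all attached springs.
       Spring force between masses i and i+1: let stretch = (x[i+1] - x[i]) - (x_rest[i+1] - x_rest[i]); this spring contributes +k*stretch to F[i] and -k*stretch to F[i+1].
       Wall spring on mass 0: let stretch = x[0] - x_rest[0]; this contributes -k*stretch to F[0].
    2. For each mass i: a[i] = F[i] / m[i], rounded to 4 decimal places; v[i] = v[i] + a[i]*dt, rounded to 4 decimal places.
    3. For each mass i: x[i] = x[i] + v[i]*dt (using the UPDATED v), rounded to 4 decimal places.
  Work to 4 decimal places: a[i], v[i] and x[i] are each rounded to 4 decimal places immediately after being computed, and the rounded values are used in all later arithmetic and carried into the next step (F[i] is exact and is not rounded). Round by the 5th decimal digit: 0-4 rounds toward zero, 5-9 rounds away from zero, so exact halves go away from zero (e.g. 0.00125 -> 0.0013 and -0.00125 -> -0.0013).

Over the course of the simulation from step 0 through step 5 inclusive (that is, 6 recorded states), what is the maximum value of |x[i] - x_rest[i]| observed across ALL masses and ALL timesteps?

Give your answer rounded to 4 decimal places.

Step 0: x=[4.0000 4.0000] v=[-2.0000 0.0000]
Step 1: x=[-1.0000 7.0000] v=[-10.0000 6.0000]
Step 2: x=[3.0000 5.0000] v=[8.0000 -4.0000]
Step 3: x=[6.0000 4.0000] v=[6.0000 -2.0000]
Step 4: x=[1.0000 8.0000] v=[-10.0000 8.0000]
Step 5: x=[2.0000 8.0000] v=[2.0000 0.0000]
Max displacement = 4.0000

Answer: 4.0000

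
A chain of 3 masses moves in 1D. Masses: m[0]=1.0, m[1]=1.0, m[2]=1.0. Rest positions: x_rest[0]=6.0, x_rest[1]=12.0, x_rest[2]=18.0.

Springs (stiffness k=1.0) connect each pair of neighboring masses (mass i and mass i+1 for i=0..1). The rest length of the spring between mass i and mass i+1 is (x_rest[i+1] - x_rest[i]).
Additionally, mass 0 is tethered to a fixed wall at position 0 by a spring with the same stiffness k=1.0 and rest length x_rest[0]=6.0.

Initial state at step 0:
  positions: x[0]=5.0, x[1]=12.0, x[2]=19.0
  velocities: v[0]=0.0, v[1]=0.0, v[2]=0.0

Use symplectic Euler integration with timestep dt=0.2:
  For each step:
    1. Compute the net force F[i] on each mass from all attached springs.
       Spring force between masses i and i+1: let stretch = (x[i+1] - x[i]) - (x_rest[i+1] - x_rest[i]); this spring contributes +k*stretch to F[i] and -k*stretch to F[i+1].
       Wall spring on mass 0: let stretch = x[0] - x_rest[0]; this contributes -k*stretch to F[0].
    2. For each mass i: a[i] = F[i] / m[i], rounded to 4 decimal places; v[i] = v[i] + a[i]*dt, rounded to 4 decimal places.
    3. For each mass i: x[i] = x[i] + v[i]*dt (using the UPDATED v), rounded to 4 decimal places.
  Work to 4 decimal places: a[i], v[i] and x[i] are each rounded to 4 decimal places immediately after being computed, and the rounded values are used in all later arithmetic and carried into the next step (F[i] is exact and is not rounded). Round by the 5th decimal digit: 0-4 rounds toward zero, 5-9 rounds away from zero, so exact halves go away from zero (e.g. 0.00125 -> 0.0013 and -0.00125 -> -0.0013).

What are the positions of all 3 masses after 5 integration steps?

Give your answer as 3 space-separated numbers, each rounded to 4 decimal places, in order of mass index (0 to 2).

Answer: 5.9916 12.0475 18.4559

Derivation:
Step 0: x=[5.0000 12.0000 19.0000] v=[0.0000 0.0000 0.0000]
Step 1: x=[5.0800 12.0000 18.9600] v=[0.4000 0.0000 -0.2000]
Step 2: x=[5.2336 12.0016 18.8816] v=[0.7680 0.0080 -0.3920]
Step 3: x=[5.4486 12.0077 18.7680] v=[1.0749 0.0304 -0.5680]
Step 4: x=[5.7080 12.0218 18.6240] v=[1.2970 0.0706 -0.7201]
Step 5: x=[5.9916 12.0475 18.4559] v=[1.4182 0.1283 -0.8405]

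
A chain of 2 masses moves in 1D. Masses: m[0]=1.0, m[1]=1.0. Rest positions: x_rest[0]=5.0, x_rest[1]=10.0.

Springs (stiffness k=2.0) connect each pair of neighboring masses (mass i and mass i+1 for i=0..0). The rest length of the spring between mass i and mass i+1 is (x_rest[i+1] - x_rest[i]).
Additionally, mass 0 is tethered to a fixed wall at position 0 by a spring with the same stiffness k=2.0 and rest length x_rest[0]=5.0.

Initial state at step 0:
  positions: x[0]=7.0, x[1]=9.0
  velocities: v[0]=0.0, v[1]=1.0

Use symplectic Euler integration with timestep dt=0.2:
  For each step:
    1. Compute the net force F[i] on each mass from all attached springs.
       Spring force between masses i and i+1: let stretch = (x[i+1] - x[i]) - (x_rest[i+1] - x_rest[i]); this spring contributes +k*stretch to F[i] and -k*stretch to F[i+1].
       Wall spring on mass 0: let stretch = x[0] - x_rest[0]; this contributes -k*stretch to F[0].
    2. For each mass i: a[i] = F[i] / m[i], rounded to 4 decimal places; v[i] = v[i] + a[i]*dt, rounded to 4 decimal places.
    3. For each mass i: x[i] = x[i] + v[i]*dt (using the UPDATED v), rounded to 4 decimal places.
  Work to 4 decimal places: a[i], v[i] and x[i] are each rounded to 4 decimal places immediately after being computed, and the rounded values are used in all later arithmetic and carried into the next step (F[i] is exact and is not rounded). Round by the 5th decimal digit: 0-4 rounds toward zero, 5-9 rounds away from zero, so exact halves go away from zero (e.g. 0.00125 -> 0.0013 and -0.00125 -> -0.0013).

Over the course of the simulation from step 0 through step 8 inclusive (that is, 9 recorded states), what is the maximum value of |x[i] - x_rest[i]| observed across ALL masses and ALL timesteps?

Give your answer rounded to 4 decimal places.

Answer: 2.0289

Derivation:
Step 0: x=[7.0000 9.0000] v=[0.0000 1.0000]
Step 1: x=[6.6000 9.4400] v=[-2.0000 2.2000]
Step 2: x=[5.8992 10.0528] v=[-3.5040 3.0640]
Step 3: x=[5.0588 10.7333] v=[-4.2022 3.4026]
Step 4: x=[4.2676 11.3599] v=[-3.9559 3.1328]
Step 5: x=[3.7024 11.8191] v=[-2.8260 2.2959]
Step 6: x=[3.4903 12.0289] v=[-1.0603 1.0492]
Step 7: x=[3.6821 11.9557] v=[0.9590 -0.3662]
Step 8: x=[4.2412 11.6206] v=[2.7956 -1.6756]
Max displacement = 2.0289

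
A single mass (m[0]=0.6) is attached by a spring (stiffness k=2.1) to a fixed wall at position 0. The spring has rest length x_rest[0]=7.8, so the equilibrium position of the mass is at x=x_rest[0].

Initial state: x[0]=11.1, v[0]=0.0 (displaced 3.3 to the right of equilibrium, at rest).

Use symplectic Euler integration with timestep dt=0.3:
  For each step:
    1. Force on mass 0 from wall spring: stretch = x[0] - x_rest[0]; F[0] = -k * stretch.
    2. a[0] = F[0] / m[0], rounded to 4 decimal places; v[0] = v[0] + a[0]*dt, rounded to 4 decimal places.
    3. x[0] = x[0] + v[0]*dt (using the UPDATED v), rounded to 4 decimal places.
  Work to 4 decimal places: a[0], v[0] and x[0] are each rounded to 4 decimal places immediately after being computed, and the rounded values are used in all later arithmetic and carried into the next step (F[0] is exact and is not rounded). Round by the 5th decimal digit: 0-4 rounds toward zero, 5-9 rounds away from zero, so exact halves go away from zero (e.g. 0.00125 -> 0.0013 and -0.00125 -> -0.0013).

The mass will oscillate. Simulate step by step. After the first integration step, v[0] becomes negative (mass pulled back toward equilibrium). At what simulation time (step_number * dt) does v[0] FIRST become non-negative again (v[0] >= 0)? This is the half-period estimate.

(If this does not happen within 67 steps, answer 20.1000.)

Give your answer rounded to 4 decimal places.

Answer: 1.8000

Derivation:
Step 0: x=[11.1000] v=[0.0000]
Step 1: x=[10.0605] v=[-3.4650]
Step 2: x=[8.3090] v=[-5.8385]
Step 3: x=[6.3971] v=[-6.3730]
Step 4: x=[4.9271] v=[-4.8999]
Step 5: x=[4.3621] v=[-1.8833]
Step 6: x=[4.8801] v=[1.7265]
First v>=0 after going negative at step 6, time=1.8000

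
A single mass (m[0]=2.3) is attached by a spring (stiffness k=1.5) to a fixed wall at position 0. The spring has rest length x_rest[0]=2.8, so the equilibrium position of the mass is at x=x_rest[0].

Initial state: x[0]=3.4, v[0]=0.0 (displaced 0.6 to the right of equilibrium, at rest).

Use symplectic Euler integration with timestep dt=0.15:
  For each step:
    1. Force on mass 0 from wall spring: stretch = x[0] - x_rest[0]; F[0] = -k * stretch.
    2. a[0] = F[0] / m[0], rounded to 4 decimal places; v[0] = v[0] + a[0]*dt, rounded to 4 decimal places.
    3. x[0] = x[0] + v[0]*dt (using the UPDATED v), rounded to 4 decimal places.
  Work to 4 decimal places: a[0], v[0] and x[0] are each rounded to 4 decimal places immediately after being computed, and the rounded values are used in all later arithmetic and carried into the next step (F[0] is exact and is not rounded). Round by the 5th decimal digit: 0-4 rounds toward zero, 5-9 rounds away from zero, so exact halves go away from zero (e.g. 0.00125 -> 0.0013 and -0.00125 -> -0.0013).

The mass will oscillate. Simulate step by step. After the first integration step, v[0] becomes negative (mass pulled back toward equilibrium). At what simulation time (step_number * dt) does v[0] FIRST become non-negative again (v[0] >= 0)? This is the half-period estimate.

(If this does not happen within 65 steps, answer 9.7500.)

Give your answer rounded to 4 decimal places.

Step 0: x=[3.4000] v=[0.0000]
Step 1: x=[3.3912] v=[-0.0587]
Step 2: x=[3.3737] v=[-0.1165]
Step 3: x=[3.3478] v=[-0.1726]
Step 4: x=[3.3139] v=[-0.2262]
Step 5: x=[3.2724] v=[-0.2765]
Step 6: x=[3.2240] v=[-0.3227]
Step 7: x=[3.1694] v=[-0.3642]
Step 8: x=[3.1094] v=[-0.4003]
Step 9: x=[3.0448] v=[-0.4306]
Step 10: x=[2.9766] v=[-0.4546]
Step 11: x=[2.9058] v=[-0.4719]
Step 12: x=[2.8335] v=[-0.4823]
Step 13: x=[2.7607] v=[-0.4856]
Step 14: x=[2.6884] v=[-0.4818]
Step 15: x=[2.6178] v=[-0.4709]
Step 16: x=[2.5498] v=[-0.4531]
Step 17: x=[2.4855] v=[-0.4286]
Step 18: x=[2.4258] v=[-0.3978]
Step 19: x=[2.3716] v=[-0.3612]
Step 20: x=[2.3237] v=[-0.3193]
Step 21: x=[2.2828] v=[-0.2727]
Step 22: x=[2.2495] v=[-0.2221]
Step 23: x=[2.2243] v=[-0.1683]
Step 24: x=[2.2075] v=[-0.1120]
Step 25: x=[2.1994] v=[-0.0540]
Step 26: x=[2.2001] v=[0.0048]
First v>=0 after going negative at step 26, time=3.9000

Answer: 3.9000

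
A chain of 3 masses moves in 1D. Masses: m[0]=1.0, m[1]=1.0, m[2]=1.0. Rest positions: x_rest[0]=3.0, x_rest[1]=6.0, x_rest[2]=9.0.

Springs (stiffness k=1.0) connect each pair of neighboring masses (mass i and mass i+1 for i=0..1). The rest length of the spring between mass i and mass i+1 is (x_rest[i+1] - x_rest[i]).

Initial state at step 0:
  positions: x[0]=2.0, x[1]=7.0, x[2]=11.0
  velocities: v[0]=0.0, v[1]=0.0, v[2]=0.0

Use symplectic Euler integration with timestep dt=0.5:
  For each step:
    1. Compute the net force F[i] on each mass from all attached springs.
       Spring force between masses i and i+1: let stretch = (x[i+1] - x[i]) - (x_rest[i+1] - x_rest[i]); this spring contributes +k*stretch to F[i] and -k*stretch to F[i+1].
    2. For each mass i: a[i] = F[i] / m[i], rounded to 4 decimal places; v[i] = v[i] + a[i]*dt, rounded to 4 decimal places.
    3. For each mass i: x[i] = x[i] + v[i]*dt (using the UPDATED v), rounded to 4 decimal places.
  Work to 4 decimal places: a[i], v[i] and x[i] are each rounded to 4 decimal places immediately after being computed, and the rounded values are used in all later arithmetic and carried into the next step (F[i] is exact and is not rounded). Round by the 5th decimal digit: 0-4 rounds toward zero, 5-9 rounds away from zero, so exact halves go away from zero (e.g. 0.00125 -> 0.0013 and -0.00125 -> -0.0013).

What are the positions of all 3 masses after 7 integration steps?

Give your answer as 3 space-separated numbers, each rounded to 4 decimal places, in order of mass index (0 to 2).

Step 0: x=[2.0000 7.0000 11.0000] v=[0.0000 0.0000 0.0000]
Step 1: x=[2.5000 6.7500 10.7500] v=[1.0000 -0.5000 -0.5000]
Step 2: x=[3.3125 6.4375 10.2500] v=[1.6250 -0.6250 -1.0000]
Step 3: x=[4.1563 6.2969 9.5469] v=[1.6875 -0.2813 -1.4063]
Step 4: x=[4.7852 6.4336 8.7813] v=[1.2578 0.2734 -1.5313]
Step 5: x=[5.0762 6.7452 8.1787] v=[0.5820 0.6231 -1.2052]
Step 6: x=[5.0345 6.9979 7.9677] v=[-0.0835 0.5054 -0.4220]
Step 7: x=[4.7336 7.0022 8.2643] v=[-0.6018 0.0086 0.5931]

Answer: 4.7336 7.0022 8.2643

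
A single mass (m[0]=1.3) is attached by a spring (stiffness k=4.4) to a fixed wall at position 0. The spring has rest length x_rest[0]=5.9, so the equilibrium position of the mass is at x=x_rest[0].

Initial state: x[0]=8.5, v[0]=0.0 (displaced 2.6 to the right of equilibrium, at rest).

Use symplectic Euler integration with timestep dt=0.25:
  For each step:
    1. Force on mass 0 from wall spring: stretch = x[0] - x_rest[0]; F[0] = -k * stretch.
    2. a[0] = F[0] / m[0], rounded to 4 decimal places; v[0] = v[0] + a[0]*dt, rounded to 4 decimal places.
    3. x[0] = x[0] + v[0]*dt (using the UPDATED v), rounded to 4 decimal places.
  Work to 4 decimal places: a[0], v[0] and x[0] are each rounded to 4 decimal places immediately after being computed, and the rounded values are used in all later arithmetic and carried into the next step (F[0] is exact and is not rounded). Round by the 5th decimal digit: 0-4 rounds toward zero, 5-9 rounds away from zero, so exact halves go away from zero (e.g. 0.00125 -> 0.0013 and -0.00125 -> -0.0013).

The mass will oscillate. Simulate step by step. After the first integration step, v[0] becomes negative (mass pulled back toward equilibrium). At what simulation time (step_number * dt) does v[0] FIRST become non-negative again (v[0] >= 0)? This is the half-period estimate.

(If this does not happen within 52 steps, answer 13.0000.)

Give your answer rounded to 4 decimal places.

Step 0: x=[8.5000] v=[0.0000]
Step 1: x=[7.9500] v=[-2.2000]
Step 2: x=[6.9664] v=[-3.9346]
Step 3: x=[5.7572] v=[-4.8370]
Step 4: x=[4.5782] v=[-4.7162]
Step 5: x=[3.6788] v=[-3.5978]
Step 6: x=[3.2492] v=[-1.7183]
Step 7: x=[3.3804] v=[0.5247]
First v>=0 after going negative at step 7, time=1.7500

Answer: 1.7500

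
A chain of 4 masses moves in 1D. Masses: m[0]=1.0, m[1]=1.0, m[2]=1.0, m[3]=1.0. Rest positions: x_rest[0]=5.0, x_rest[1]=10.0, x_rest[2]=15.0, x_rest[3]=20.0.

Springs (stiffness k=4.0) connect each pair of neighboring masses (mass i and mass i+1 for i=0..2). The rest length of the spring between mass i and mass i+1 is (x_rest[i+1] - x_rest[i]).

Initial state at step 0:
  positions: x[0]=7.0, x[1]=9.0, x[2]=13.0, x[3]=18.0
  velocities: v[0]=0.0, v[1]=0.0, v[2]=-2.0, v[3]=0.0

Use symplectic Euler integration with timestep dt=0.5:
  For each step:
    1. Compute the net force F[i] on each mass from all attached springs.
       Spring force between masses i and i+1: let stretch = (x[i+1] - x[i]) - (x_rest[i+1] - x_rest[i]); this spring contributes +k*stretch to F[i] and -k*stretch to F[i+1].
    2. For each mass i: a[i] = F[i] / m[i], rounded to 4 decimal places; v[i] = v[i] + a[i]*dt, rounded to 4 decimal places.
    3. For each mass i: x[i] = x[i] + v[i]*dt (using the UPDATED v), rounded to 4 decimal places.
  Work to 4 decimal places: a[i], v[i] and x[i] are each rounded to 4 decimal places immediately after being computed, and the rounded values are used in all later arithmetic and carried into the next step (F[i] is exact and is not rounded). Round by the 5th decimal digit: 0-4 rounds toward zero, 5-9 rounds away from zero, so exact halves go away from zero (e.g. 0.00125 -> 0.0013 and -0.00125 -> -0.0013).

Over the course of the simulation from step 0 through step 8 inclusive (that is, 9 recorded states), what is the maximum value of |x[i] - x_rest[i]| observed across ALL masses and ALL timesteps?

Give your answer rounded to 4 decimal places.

Answer: 4.0000

Derivation:
Step 0: x=[7.0000 9.0000 13.0000 18.0000] v=[0.0000 0.0000 -2.0000 0.0000]
Step 1: x=[4.0000 11.0000 13.0000 18.0000] v=[-6.0000 4.0000 0.0000 0.0000]
Step 2: x=[3.0000 8.0000 16.0000 18.0000] v=[-2.0000 -6.0000 6.0000 0.0000]
Step 3: x=[2.0000 8.0000 13.0000 21.0000] v=[-2.0000 0.0000 -6.0000 6.0000]
Step 4: x=[2.0000 7.0000 13.0000 21.0000] v=[0.0000 -2.0000 0.0000 0.0000]
Step 5: x=[2.0000 7.0000 15.0000 18.0000] v=[0.0000 0.0000 4.0000 -6.0000]
Step 6: x=[2.0000 10.0000 12.0000 17.0000] v=[0.0000 6.0000 -6.0000 -2.0000]
Step 7: x=[5.0000 7.0000 12.0000 16.0000] v=[6.0000 -6.0000 0.0000 -2.0000]
Step 8: x=[5.0000 7.0000 11.0000 16.0000] v=[0.0000 0.0000 -2.0000 0.0000]
Max displacement = 4.0000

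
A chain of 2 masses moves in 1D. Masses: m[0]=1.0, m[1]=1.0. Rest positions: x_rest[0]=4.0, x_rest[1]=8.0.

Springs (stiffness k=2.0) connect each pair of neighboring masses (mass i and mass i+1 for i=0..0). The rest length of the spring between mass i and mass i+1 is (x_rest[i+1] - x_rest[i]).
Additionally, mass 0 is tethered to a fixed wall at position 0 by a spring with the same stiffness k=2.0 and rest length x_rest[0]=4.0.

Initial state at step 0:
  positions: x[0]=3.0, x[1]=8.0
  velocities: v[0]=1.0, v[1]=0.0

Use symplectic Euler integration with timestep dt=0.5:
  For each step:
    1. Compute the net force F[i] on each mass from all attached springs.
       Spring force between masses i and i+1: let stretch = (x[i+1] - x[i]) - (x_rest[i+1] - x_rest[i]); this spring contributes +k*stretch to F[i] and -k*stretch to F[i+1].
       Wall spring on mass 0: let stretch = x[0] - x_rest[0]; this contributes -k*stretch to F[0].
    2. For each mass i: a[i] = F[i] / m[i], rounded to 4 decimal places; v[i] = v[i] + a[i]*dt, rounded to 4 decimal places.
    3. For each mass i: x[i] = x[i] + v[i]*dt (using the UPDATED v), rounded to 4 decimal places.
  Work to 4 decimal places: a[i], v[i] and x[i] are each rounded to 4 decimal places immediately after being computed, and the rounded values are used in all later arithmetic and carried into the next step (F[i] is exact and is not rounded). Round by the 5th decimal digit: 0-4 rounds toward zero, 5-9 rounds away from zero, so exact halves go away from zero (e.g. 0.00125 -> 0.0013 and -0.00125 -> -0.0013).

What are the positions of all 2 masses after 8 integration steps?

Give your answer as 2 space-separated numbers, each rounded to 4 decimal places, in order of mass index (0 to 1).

Answer: 4.5196 7.9297

Derivation:
Step 0: x=[3.0000 8.0000] v=[1.0000 0.0000]
Step 1: x=[4.5000 7.5000] v=[3.0000 -1.0000]
Step 2: x=[5.2500 7.5000] v=[1.5000 0.0000]
Step 3: x=[4.5000 8.3750] v=[-1.5000 1.7500]
Step 4: x=[3.4375 9.3125] v=[-2.1250 1.8750]
Step 5: x=[3.5938 9.3125] v=[0.3125 0.0000]
Step 6: x=[4.8125 8.4532] v=[2.4374 -1.7187]
Step 7: x=[5.4453 7.7735] v=[1.2656 -1.3594]
Step 8: x=[4.5196 7.9297] v=[-1.8515 0.3124]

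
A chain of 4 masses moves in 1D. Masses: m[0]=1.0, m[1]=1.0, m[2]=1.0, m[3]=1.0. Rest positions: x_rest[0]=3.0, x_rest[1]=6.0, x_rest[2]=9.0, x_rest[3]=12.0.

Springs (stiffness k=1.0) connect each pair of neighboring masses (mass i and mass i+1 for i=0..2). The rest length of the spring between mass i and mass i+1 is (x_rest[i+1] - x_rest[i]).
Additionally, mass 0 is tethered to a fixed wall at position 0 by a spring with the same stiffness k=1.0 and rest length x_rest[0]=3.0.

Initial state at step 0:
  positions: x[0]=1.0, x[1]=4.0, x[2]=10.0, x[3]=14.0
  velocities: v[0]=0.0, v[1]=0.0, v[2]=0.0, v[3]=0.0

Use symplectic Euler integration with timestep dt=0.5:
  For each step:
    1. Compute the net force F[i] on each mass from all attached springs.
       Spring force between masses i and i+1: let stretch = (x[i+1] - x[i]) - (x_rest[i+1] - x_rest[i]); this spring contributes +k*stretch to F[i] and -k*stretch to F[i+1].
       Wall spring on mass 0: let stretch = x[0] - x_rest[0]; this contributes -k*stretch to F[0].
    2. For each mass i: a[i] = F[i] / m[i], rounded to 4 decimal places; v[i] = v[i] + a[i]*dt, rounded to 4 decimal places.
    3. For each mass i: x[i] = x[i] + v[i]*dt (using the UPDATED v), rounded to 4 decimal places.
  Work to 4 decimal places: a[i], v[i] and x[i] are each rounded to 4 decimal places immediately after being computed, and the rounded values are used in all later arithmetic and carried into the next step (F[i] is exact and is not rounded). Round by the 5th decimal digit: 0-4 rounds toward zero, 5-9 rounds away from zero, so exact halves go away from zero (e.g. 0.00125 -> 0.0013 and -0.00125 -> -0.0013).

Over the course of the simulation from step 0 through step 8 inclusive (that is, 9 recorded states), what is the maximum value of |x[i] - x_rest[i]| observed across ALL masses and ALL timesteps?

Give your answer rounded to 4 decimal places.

Answer: 2.3370

Derivation:
Step 0: x=[1.0000 4.0000 10.0000 14.0000] v=[0.0000 0.0000 0.0000 0.0000]
Step 1: x=[1.5000 4.7500 9.5000 13.7500] v=[1.0000 1.5000 -1.0000 -0.5000]
Step 2: x=[2.4375 5.8750 8.8750 13.1875] v=[1.8750 2.2500 -1.2500 -1.1250]
Step 3: x=[3.6250 6.8907 8.5781 12.2969] v=[2.3750 2.0313 -0.5938 -1.7813]
Step 4: x=[4.7227 7.5118 8.7891 11.2266] v=[2.1954 1.2422 0.4219 -2.1407]
Step 5: x=[5.3370 7.7550 9.2901 10.2969] v=[1.2286 0.4863 1.0020 -1.8595]
Step 6: x=[5.2216 7.7775 9.6591 9.8655] v=[-0.2309 0.0449 0.7379 -0.8629]
Step 7: x=[4.4397 7.6314 9.6093 10.1325] v=[-1.5638 -0.2923 -0.0997 0.5339]
Step 8: x=[3.3458 7.1818 9.1958 11.0187] v=[-2.1878 -0.8992 -0.8271 1.7723]
Max displacement = 2.3370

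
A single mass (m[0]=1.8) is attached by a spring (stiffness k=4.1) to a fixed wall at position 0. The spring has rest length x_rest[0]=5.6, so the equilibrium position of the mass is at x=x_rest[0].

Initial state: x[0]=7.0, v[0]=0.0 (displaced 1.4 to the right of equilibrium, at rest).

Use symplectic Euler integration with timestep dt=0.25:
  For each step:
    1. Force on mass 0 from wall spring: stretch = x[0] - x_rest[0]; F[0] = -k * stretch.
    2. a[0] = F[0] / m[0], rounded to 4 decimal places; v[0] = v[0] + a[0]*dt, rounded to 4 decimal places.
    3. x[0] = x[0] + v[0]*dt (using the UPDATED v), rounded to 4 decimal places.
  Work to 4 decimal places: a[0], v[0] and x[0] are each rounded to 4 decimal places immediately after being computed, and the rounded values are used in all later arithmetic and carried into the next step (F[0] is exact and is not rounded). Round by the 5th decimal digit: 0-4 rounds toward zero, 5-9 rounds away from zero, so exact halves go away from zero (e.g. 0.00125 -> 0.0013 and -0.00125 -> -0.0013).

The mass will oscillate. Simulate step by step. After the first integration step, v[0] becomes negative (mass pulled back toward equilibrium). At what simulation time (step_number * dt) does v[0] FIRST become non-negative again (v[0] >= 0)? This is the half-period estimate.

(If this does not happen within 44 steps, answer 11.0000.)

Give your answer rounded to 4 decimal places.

Answer: 2.2500

Derivation:
Step 0: x=[7.0000] v=[0.0000]
Step 1: x=[6.8007] v=[-0.7972]
Step 2: x=[6.4305] v=[-1.4809]
Step 3: x=[5.9421] v=[-1.9538]
Step 4: x=[5.4050] v=[-2.1486]
Step 5: x=[4.8956] v=[-2.0376]
Step 6: x=[4.4865] v=[-1.6365]
Step 7: x=[4.2359] v=[-1.0024]
Step 8: x=[4.1795] v=[-0.2256]
Step 9: x=[4.3253] v=[0.5833]
First v>=0 after going negative at step 9, time=2.2500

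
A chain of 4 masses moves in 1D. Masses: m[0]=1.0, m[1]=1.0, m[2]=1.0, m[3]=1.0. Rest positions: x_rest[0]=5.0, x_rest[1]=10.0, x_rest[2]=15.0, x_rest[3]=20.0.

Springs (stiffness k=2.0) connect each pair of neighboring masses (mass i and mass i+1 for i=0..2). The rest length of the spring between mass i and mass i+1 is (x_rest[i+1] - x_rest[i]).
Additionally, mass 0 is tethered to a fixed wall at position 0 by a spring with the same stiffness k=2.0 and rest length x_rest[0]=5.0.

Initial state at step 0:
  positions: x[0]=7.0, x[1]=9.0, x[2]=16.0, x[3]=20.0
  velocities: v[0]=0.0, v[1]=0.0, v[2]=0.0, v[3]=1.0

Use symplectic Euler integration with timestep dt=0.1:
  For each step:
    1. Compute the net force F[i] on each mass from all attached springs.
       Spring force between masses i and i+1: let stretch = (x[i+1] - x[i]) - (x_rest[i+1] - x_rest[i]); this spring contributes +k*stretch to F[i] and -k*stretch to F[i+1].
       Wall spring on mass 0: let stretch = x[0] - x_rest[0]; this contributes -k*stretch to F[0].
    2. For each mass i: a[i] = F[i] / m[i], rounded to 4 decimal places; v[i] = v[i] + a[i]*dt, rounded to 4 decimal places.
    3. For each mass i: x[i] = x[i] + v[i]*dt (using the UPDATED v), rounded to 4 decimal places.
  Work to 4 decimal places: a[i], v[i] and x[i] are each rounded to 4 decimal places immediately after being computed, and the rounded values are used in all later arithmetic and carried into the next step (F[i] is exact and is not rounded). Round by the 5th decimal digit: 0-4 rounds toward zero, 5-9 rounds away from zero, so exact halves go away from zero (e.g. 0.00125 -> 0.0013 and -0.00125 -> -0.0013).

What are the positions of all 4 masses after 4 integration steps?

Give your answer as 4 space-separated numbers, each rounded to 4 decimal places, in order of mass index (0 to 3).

Step 0: x=[7.0000 9.0000 16.0000 20.0000] v=[0.0000 0.0000 0.0000 1.0000]
Step 1: x=[6.9000 9.1000 15.9400 20.1200] v=[-1.0000 1.0000 -0.6000 1.2000]
Step 2: x=[6.7060 9.2928 15.8268 20.2564] v=[-1.9400 1.9280 -1.1320 1.3640]
Step 3: x=[6.4296 9.5645 15.6715 20.4042] v=[-2.7638 2.7174 -1.5529 1.4781]
Step 4: x=[6.0873 9.8957 15.4887 20.5574] v=[-3.4227 3.3118 -1.8278 1.5316]

Answer: 6.0873 9.8957 15.4887 20.5574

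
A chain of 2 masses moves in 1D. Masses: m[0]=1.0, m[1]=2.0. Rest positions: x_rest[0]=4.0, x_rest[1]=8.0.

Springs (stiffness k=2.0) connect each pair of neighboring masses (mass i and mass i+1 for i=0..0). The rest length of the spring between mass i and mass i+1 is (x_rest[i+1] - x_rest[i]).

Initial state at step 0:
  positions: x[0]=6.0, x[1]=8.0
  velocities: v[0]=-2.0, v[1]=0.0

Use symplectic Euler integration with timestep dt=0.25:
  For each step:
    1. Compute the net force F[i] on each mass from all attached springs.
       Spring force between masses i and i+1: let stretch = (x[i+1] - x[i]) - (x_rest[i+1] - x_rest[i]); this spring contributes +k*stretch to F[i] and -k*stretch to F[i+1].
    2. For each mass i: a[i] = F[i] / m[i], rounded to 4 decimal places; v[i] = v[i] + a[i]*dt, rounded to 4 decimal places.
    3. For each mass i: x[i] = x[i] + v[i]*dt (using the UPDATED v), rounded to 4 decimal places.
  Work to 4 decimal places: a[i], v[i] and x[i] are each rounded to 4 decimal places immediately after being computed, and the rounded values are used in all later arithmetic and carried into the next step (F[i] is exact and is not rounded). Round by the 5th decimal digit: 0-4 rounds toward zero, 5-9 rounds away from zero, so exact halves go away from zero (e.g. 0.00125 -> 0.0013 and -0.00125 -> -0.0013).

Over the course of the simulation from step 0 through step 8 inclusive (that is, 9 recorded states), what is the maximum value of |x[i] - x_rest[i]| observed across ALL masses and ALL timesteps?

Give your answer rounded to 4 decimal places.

Answer: 2.0298

Derivation:
Step 0: x=[6.0000 8.0000] v=[-2.0000 0.0000]
Step 1: x=[5.2500 8.1250] v=[-3.0000 0.5000]
Step 2: x=[4.3594 8.3203] v=[-3.5625 0.7813]
Step 3: x=[3.4639 8.5181] v=[-3.5821 0.7911]
Step 4: x=[2.7002 8.6500] v=[-3.0550 0.5276]
Step 5: x=[2.1802 8.6601] v=[-2.0801 0.0402]
Step 6: x=[1.9702 8.5152] v=[-0.8402 -0.5798]
Step 7: x=[2.0783 8.2112] v=[0.4323 -1.2161]
Step 8: x=[2.4530 7.7739] v=[1.4988 -1.7493]
Max displacement = 2.0298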